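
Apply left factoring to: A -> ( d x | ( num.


Common prefix: '('
Factored: A -> ( A', A' -> d x | num


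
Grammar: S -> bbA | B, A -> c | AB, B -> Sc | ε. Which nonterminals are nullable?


A nonterminal is nullable iff some alternative derives ε (directly, or every symbol in it is nullable)
Nullable: {B, S}


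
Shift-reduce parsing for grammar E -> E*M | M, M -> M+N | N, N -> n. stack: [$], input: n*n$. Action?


no handle on stack; shift 'n'
Action: shift


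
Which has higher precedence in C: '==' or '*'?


'*' is multiplicative (level 10); '==' is equality (level 6)
Higher level binds tighter
'*' has higher precedence than '=='


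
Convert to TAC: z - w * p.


Break into single-operator statements:
t1 = w * p
t2 = z - t1


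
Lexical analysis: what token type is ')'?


Pattern: delimiter/punctuation
Type: PUNCTUATION


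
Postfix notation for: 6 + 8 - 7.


Left to right (same or higher precedence on left)
Postfix: 6 8 + 7 -


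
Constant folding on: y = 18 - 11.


18 - 11 = 7 at compile time
Optimized: y = 7


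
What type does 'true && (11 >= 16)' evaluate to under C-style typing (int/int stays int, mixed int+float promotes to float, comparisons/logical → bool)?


Operand types: bool && bool
Rule: logical operators take bool operands and yield bool
Result type: bool


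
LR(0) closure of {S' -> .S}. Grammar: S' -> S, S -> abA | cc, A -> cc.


Start: S' -> .S
For each item with dot before a nonterminal B, add B -> .γ for every B-production
Closure: [S' -> .S, S -> .abA, S -> .cc]


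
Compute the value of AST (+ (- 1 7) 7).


Evaluate inner: (- 1 7) = -6
Evaluate root: (+ -6 7) = 1
Result: 1


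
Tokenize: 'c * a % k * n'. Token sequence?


Scan left to right, longest-match per lexeme
Tokens: ID(c), OP(*), ID(a), OP(%), ID(k), OP(*), ID(n)


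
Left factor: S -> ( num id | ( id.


Common prefix: '('
Factored: S -> ( S', S' -> num id | id


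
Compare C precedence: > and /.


'/' is multiplicative (level 10); '>' is relational (level 7)
Higher level binds tighter
'/' has higher precedence than '>'


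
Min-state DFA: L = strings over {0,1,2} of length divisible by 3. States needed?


Track length mod 3: states 0..2, accept at 0
Minimal DFA: 3 states


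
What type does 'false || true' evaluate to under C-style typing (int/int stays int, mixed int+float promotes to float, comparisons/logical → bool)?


Operand types: bool || bool
Rule: logical operators take bool operands and yield bool
Result type: bool


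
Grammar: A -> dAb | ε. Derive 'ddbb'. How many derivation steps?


Derivation: A => dAb => ddAbb => ddbb
Steps: 3


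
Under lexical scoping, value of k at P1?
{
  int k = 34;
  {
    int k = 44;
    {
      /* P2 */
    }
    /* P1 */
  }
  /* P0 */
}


k declared in the same block as P1
k = 44


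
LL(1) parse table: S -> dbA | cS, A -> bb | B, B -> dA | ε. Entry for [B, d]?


For [B, d]: 'd' ∈ FIRST(dA)
Entry: B -> dA


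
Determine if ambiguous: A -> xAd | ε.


balanced x^n…d^n: each string has a unique parse
Unambiguous


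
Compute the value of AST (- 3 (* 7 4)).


Evaluate inner: (* 7 4) = 28
Evaluate root: (- 3 28) = -25
Result: -25


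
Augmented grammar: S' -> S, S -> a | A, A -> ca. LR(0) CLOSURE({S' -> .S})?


Start: S' -> .S
For each item with dot before a nonterminal B, add B -> .γ for every B-production
Closure: [S' -> .S, S -> .a, S -> .A, A -> .ca]


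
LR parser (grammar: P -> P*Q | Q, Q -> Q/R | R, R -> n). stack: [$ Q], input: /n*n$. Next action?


shift '/' to continue Q -> Q/R
Action: shift


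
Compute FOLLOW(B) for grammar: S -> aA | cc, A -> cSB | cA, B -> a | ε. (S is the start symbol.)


$ ∈ FOLLOW(S). For each A -> αBβ: add FIRST(β)\{ε} to FOLLOW(B); if β nullable, add FOLLOW(A).
FOLLOW(B) = {$, a}


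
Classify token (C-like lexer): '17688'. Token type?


Pattern: digits only
Type: INTEGER_LITERAL


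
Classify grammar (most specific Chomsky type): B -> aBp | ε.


Single nonterminal LHS, but a^n p^n is not regular
Classification: Type 2 (Context-Free)


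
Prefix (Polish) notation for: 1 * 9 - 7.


left-to-right (same/higher precedence on left): tree is (- (* 1 9) 7)
Prefix: - * 1 9 7


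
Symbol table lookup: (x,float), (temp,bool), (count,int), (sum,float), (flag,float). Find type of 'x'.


Lookup 'x' → type float


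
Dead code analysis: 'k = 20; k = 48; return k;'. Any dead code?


first assignment to k is overwritten before any read
Dead: 'k = 20'


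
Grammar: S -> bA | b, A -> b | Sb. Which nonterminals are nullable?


A nonterminal is nullable iff some alternative derives ε (directly, or every symbol in it is nullable)
Nullable: {}


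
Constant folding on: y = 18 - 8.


18 - 8 = 10 at compile time
Optimized: y = 10


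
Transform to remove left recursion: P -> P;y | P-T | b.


Left-recursive alternatives: P;y, P-T; non-recursive: b
Introduce P': P -> bP', P' -> ;yP' | -TP' | ε


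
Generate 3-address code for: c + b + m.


Break into single-operator statements:
t1 = c + b
t2 = t1 + m


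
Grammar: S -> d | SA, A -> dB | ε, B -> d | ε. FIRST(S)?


Per alternative of S: FIRST(d) = {d}; FIRST(SA) = {d}
FIRST(S) = {d}


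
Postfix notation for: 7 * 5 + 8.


Left to right (same or higher precedence on left)
Postfix: 7 5 * 8 +


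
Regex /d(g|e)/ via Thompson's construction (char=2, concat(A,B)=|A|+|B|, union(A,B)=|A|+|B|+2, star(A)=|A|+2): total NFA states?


Syntax tree has 3 char leaf(s), 1 union(s), 0 star(s)
chars contribute 3×2 = 6; each union adds +2; each star adds +2
Total: 6 + 2 + 0 = 8 states


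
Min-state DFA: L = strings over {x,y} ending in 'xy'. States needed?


Track the longest suffix of input matching a prefix of 'xy': 3 classes (prefixes of length 0..2)
Minimal DFA: 3 states


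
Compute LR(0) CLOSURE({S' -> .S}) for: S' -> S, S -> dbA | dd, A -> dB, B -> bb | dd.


Start: S' -> .S
For each item with dot before a nonterminal B, add B -> .γ for every B-production
Closure: [S' -> .S, S -> .dbA, S -> .dd]


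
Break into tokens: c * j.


Scan left to right, longest-match per lexeme
Tokens: ID(c), OP(*), ID(j)


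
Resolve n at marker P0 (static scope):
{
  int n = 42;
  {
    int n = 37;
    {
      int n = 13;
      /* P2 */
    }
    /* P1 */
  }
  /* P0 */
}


n declared in the same block as P0
n = 42


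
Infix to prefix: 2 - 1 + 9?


left-to-right (same/higher precedence on left): tree is (+ (- 2 1) 9)
Prefix: + - 2 1 9


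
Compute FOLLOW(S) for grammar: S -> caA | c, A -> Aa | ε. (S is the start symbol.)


$ ∈ FOLLOW(S). For each A -> αBβ: add FIRST(β)\{ε} to FOLLOW(B); if β nullable, add FOLLOW(A).
FOLLOW(S) = {$}


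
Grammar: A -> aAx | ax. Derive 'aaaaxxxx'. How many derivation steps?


Derivation: A => aAx => aaAxx => aaaAxxx => aaaaxxxx
Steps: 4


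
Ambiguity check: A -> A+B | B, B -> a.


precedence layered via separate nonterminal B: deterministic
Unambiguous


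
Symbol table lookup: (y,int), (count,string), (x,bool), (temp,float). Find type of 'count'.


Lookup 'count' → type string


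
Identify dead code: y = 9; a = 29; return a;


y is assigned but never read
Dead: 'y = 9'


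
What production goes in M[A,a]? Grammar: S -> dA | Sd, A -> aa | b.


For [A, a]: 'a' ∈ FIRST(aa)
Entry: A -> aa


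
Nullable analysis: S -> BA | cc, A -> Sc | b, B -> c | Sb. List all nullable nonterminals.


A nonterminal is nullable iff some alternative derives ε (directly, or every symbol in it is nullable)
Nullable: {}


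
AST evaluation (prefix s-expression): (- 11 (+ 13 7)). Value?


Evaluate inner: (+ 13 7) = 20
Evaluate root: (- 11 20) = -9
Result: -9


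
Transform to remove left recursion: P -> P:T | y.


Left-recursive alternatives: P:T; non-recursive: y
Introduce P': P -> yP', P' -> :TP' | ε


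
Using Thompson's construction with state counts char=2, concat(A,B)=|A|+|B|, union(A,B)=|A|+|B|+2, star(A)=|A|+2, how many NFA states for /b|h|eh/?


Syntax tree has 4 char leaf(s), 2 union(s), 0 star(s)
chars contribute 4×2 = 8; each union adds +2; each star adds +2
Total: 8 + 4 + 0 = 12 states


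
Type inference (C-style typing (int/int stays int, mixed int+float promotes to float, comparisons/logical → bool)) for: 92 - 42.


Operand types: int - int
Rule: mixed int/float promotes to float; int/int stays int
Result type: int


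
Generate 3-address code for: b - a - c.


Break into single-operator statements:
t1 = b - a
t2 = t1 - c


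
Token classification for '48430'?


Pattern: digits only
Type: INTEGER_LITERAL


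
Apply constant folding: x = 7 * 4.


7 * 4 = 28 at compile time
Optimized: x = 28


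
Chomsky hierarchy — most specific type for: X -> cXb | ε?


Single nonterminal LHS, but c^n b^n is not regular
Classification: Type 2 (Context-Free)


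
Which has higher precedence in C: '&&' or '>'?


'>' is relational (level 7); '&&' is logical AND (level 2)
Higher level binds tighter
'>' has higher precedence than '&&'


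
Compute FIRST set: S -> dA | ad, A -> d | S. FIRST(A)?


Per alternative of A: FIRST(d) = {d}; FIRST(S) = {a, d}
FIRST(A) = {a, d}


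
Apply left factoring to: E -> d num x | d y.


Common prefix: 'd'
Factored: E -> d E', E' -> num x | y


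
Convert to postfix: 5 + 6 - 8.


Left to right (same or higher precedence on left)
Postfix: 5 6 + 8 -


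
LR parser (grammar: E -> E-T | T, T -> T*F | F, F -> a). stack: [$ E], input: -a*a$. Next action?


shift '-' to continue E -> E-T
Action: shift


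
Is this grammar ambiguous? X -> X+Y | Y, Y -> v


precedence layered via separate nonterminal Y: deterministic
Unambiguous


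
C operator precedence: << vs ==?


'<<' is shift (level 8); '==' is equality (level 6)
Higher level binds tighter
'<<' has higher precedence than '=='


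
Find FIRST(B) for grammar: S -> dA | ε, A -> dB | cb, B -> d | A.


Per alternative of B: FIRST(d) = {d}; FIRST(A) = {c, d}
FIRST(B) = {c, d}


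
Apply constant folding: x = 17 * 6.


17 * 6 = 102 at compile time
Optimized: x = 102


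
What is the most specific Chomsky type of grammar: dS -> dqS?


LHS has context (more than one symbol) and |LHS| ≤ |RHS|
Classification: Type 1 (Context-Sensitive)


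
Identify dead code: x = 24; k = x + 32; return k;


x is read by k's definition; k is returned
No dead code


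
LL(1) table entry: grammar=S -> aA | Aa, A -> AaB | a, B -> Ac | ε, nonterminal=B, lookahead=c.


For [B, c]: ε is nullable and 'c' ∈ FOLLOW(B)
Entry: B -> ε


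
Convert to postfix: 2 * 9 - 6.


Left to right (same or higher precedence on left)
Postfix: 2 9 * 6 -


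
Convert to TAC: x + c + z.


Break into single-operator statements:
t1 = x + c
t2 = t1 + z


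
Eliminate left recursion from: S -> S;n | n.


Left-recursive alternatives: S;n; non-recursive: n
Introduce S': S -> nS', S' -> ;nS' | ε


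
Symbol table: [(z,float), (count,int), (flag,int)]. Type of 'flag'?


Lookup 'flag' → type int


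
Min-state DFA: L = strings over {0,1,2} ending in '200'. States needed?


Track the longest suffix of input matching a prefix of '200': 4 classes (prefixes of length 0..3)
Minimal DFA: 4 states


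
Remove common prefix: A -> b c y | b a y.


Common prefix: 'b'
Factored: A -> b A', A' -> c y | a y


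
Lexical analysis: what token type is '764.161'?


Pattern: digits with a decimal point
Type: FLOAT_LITERAL


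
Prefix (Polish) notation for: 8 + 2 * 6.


'*' binds tighter: tree is (+ 8 (* 2 6))
Prefix: + 8 * 2 6


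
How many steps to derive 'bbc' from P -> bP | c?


Derivation: P => bP => bbP => bbc
Steps: 3


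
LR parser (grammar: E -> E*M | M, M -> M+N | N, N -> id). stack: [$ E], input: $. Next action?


start symbol E on stack, input exhausted
Action: accept


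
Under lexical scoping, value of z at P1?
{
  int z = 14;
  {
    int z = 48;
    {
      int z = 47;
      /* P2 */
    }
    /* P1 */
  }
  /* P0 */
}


z declared in the same block as P1
z = 48


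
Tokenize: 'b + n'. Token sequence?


Scan left to right, longest-match per lexeme
Tokens: ID(b), OP(+), ID(n)


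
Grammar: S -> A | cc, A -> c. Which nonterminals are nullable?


A nonterminal is nullable iff some alternative derives ε (directly, or every symbol in it is nullable)
Nullable: {}


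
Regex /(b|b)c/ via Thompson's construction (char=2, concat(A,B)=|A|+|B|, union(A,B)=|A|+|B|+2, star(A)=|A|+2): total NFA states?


Syntax tree has 3 char leaf(s), 1 union(s), 0 star(s)
chars contribute 3×2 = 6; each union adds +2; each star adds +2
Total: 6 + 2 + 0 = 8 states


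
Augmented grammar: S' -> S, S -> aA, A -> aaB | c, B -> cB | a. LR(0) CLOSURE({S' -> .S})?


Start: S' -> .S
For each item with dot before a nonterminal B, add B -> .γ for every B-production
Closure: [S' -> .S, S -> .aA]


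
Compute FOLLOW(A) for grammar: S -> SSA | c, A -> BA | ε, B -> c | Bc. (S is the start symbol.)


$ ∈ FOLLOW(S). For each A -> αBβ: add FIRST(β)\{ε} to FOLLOW(B); if β nullable, add FOLLOW(A).
FOLLOW(A) = {$, c}


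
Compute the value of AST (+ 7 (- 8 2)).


Evaluate inner: (- 8 2) = 6
Evaluate root: (+ 7 6) = 13
Result: 13


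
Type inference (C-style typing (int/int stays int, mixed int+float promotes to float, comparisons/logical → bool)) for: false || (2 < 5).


Operand types: bool || bool
Rule: logical operators take bool operands and yield bool
Result type: bool


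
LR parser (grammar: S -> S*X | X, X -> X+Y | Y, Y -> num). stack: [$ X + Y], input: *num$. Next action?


handle 'X+Y' on top
Action: reduce (X -> X+Y)


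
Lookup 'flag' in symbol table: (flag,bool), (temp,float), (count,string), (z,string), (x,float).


Lookup 'flag' → type bool


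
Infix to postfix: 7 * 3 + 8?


Left to right (same or higher precedence on left)
Postfix: 7 3 * 8 +


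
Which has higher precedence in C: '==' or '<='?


'<=' is relational (level 7); '==' is equality (level 6)
Higher level binds tighter
'<=' has higher precedence than '=='


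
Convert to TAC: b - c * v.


Break into single-operator statements:
t1 = c * v
t2 = b - t1


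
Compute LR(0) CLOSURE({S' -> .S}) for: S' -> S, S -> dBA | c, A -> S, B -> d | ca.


Start: S' -> .S
For each item with dot before a nonterminal B, add B -> .γ for every B-production
Closure: [S' -> .S, S -> .dBA, S -> .c]


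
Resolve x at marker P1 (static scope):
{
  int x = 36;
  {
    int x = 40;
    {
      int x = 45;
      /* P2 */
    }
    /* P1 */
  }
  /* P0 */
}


x declared in the same block as P1
x = 40


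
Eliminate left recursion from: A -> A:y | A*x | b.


Left-recursive alternatives: A:y, A*x; non-recursive: b
Introduce A': A -> bA', A' -> :yA' | *xA' | ε


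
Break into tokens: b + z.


Scan left to right, longest-match per lexeme
Tokens: ID(b), OP(+), ID(z)


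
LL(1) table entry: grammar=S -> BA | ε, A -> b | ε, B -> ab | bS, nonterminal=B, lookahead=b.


For [B, b]: 'b' ∈ FIRST(bS)
Entry: B -> bS


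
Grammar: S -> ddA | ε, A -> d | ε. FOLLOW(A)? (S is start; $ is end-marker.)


$ ∈ FOLLOW(S). For each A -> αBβ: add FIRST(β)\{ε} to FOLLOW(B); if β nullable, add FOLLOW(A).
FOLLOW(A) = {$}


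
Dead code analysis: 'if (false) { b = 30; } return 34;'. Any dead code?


condition is constant false, so the whole block is unreachable
Dead: 'if (false) { b = 30; }'


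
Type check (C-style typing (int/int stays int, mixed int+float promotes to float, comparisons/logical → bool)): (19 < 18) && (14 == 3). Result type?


Operand types: bool && bool
Rule: logical operators take bool operands and yield bool
Result type: bool


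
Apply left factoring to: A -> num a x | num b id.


Common prefix: 'num'
Factored: A -> num A', A' -> a x | b id


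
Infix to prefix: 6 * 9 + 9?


left-to-right (same/higher precedence on left): tree is (+ (* 6 9) 9)
Prefix: + * 6 9 9


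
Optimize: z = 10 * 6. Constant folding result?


10 * 6 = 60 at compile time
Optimized: z = 60


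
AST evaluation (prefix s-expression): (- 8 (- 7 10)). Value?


Evaluate inner: (- 7 10) = -3
Evaluate root: (- 8 -3) = 11
Result: 11


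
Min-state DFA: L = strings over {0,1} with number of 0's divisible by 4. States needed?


Track (count of 0) mod 4: states 0..3, accept at 0
Minimal DFA: 4 states


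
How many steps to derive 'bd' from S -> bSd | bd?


Derivation: S => bd
Steps: 1


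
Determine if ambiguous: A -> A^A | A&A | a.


'a^a&a' has two parse trees (no precedence encoded between ^ and &)
Ambiguous


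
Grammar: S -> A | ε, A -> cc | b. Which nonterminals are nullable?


A nonterminal is nullable iff some alternative derives ε (directly, or every symbol in it is nullable)
Nullable: {S}


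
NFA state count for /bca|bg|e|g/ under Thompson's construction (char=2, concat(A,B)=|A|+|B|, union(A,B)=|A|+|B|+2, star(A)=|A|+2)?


Syntax tree has 7 char leaf(s), 3 union(s), 0 star(s)
chars contribute 7×2 = 14; each union adds +2; each star adds +2
Total: 14 + 6 + 0 = 20 states


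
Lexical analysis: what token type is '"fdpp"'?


Pattern: double-quoted sequence
Type: STRING_LITERAL


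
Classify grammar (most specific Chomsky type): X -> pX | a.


Right-linear: every RHS is a terminal or a terminal followed by one nonterminal
Classification: Type 3 (Regular)


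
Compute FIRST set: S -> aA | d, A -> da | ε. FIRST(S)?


Per alternative of S: FIRST(aA) = {a}; FIRST(d) = {d}
FIRST(S) = {a, d}


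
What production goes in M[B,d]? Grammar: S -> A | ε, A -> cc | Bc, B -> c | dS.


For [B, d]: 'd' ∈ FIRST(dS)
Entry: B -> dS


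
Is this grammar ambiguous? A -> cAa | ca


balanced c^n…a^n: each string has a unique parse
Unambiguous


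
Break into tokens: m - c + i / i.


Scan left to right, longest-match per lexeme
Tokens: ID(m), OP(-), ID(c), OP(+), ID(i), OP(/), ID(i)


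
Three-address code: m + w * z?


Break into single-operator statements:
t1 = w * z
t2 = m + t1


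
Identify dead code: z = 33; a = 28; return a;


z is assigned but never read
Dead: 'z = 33'


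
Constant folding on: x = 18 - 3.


18 - 3 = 15 at compile time
Optimized: x = 15


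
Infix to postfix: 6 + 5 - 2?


Left to right (same or higher precedence on left)
Postfix: 6 5 + 2 -


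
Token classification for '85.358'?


Pattern: digits with a decimal point
Type: FLOAT_LITERAL


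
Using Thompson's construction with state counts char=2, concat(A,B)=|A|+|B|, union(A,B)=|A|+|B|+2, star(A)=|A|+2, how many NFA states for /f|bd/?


Syntax tree has 3 char leaf(s), 1 union(s), 0 star(s)
chars contribute 3×2 = 6; each union adds +2; each star adds +2
Total: 6 + 2 + 0 = 8 states


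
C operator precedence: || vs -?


'-' is additive (level 9); '||' is logical OR (level 1)
Higher level binds tighter
'-' has higher precedence than '||'


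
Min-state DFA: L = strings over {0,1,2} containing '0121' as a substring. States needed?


KMP-style automaton: 4 progress states + 1 absorbing accept = 5
Minimal DFA: 5 states


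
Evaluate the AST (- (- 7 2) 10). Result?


Evaluate inner: (- 7 2) = 5
Evaluate root: (- 5 10) = -5
Result: -5


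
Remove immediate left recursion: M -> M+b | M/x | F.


Left-recursive alternatives: M+b, M/x; non-recursive: F
Introduce M': M -> FM', M' -> +bM' | /xM' | ε


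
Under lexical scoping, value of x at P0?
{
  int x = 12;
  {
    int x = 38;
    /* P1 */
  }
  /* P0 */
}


x declared in the same block as P0
x = 12


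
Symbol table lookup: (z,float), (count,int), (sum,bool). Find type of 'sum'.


Lookup 'sum' → type bool


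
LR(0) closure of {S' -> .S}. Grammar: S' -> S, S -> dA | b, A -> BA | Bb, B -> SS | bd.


Start: S' -> .S
For each item with dot before a nonterminal B, add B -> .γ for every B-production
Closure: [S' -> .S, S -> .dA, S -> .b]


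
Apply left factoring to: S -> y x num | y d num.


Common prefix: 'y'
Factored: S -> y S', S' -> x num | d num


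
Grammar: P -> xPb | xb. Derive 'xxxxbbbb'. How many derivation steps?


Derivation: P => xPb => xxPbb => xxxPbbb => xxxxbbbb
Steps: 4


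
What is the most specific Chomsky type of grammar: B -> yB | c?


Right-linear: every RHS is a terminal or a terminal followed by one nonterminal
Classification: Type 3 (Regular)


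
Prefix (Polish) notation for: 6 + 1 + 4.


left-to-right (same/higher precedence on left): tree is (+ (+ 6 1) 4)
Prefix: + + 6 1 4


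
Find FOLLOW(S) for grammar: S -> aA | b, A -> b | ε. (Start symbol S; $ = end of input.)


$ ∈ FOLLOW(S). For each A -> αBβ: add FIRST(β)\{ε} to FOLLOW(B); if β nullable, add FOLLOW(A).
FOLLOW(S) = {$}


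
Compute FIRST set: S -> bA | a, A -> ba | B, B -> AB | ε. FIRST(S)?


Per alternative of S: FIRST(bA) = {b}; FIRST(a) = {a}
FIRST(S) = {a, b}


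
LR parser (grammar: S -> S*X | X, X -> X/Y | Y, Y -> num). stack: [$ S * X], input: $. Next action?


handle 'S*X' on top; lookahead ∈ FOLLOW(S) = {*, $}
Action: reduce (S -> S*X)


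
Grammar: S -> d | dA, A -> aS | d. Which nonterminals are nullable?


A nonterminal is nullable iff some alternative derives ε (directly, or every symbol in it is nullable)
Nullable: {}


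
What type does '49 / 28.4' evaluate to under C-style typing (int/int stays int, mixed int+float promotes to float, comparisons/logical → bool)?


Operand types: int / float
Rule: mixed int/float promotes to float; int/int stays int
Result type: float


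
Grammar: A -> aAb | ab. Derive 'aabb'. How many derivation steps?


Derivation: A => aAb => aabb
Steps: 2


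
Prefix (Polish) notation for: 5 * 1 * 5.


left-to-right (same/higher precedence on left): tree is (* (* 5 1) 5)
Prefix: * * 5 1 5


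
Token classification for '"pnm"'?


Pattern: double-quoted sequence
Type: STRING_LITERAL


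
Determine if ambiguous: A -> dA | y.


right-linear, alternatives start with distinct terminals 'd' vs 'y': unique leftmost derivation
Unambiguous


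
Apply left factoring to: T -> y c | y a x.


Common prefix: 'y'
Factored: T -> y T', T' -> c | a x


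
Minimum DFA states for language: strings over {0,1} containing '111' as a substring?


KMP-style automaton: 3 progress states + 1 absorbing accept = 4
Minimal DFA: 4 states


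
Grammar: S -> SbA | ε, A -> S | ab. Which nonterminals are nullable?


A nonterminal is nullable iff some alternative derives ε (directly, or every symbol in it is nullable)
Nullable: {A, S}


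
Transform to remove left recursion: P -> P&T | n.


Left-recursive alternatives: P&T; non-recursive: n
Introduce P': P -> nP', P' -> &TP' | ε


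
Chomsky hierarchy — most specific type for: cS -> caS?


LHS has context (more than one symbol) and |LHS| ≤ |RHS|
Classification: Type 1 (Context-Sensitive)


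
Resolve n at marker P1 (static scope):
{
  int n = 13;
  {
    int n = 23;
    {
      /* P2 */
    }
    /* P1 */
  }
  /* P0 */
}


n declared in the same block as P1
n = 23


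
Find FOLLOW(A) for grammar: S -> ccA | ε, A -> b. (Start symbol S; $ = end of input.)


$ ∈ FOLLOW(S). For each A -> αBβ: add FIRST(β)\{ε} to FOLLOW(B); if β nullable, add FOLLOW(A).
FOLLOW(A) = {$}


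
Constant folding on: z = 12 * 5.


12 * 5 = 60 at compile time
Optimized: z = 60


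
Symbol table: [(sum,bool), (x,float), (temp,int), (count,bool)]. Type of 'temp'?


Lookup 'temp' → type int


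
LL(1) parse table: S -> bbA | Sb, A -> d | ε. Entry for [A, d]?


For [A, d]: 'd' ∈ FIRST(d)
Entry: A -> d


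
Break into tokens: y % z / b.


Scan left to right, longest-match per lexeme
Tokens: ID(y), OP(%), ID(z), OP(/), ID(b)


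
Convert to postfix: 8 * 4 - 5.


Left to right (same or higher precedence on left)
Postfix: 8 4 * 5 -


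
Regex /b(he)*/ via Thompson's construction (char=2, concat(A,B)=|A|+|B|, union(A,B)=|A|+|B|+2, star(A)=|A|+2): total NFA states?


Syntax tree has 3 char leaf(s), 0 union(s), 1 star(s)
chars contribute 3×2 = 6; each union adds +2; each star adds +2
Total: 6 + 0 + 2 = 8 states


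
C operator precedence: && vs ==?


'==' is equality (level 6); '&&' is logical AND (level 2)
Higher level binds tighter
'==' has higher precedence than '&&'


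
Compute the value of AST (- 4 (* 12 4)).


Evaluate inner: (* 12 4) = 48
Evaluate root: (- 4 48) = -44
Result: -44


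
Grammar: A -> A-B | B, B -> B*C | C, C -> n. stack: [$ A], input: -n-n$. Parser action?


shift '-' to continue A -> A-B
Action: shift


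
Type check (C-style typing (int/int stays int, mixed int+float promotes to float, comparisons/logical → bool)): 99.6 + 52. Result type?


Operand types: float + int
Rule: mixed int/float promotes to float; int/int stays int
Result type: float


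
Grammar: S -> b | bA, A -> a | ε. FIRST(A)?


Per alternative of A: FIRST(a) = {a}; FIRST(ε) = {ε}
FIRST(A) = {a, ε}


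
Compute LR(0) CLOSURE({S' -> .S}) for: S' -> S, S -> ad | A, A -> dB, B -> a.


Start: S' -> .S
For each item with dot before a nonterminal B, add B -> .γ for every B-production
Closure: [S' -> .S, S -> .ad, S -> .A, A -> .dB]


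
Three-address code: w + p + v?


Break into single-operator statements:
t1 = w + p
t2 = t1 + v


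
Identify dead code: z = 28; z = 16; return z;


first assignment to z is overwritten before any read
Dead: 'z = 28'


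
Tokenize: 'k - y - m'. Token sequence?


Scan left to right, longest-match per lexeme
Tokens: ID(k), OP(-), ID(y), OP(-), ID(m)


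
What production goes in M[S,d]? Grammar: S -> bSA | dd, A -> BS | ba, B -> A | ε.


For [S, d]: 'd' ∈ FIRST(dd)
Entry: S -> dd


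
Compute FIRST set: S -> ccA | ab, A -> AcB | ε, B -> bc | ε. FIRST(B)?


Per alternative of B: FIRST(bc) = {b}; FIRST(ε) = {ε}
FIRST(B) = {b, ε}


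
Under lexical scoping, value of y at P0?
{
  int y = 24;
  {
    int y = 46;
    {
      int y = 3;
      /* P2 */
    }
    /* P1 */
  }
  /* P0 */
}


y declared in the same block as P0
y = 24


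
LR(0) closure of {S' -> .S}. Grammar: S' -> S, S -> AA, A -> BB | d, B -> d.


Start: S' -> .S
For each item with dot before a nonterminal B, add B -> .γ for every B-production
Closure: [S' -> .S, S -> .AA, A -> .BB, A -> .d, B -> .d]


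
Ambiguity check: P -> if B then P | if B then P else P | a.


dangling else: 'if B then if B then a else a' parses two ways
Ambiguous


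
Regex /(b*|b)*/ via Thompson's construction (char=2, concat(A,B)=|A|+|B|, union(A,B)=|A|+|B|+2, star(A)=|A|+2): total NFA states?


Syntax tree has 2 char leaf(s), 1 union(s), 2 star(s)
chars contribute 2×2 = 4; each union adds +2; each star adds +2
Total: 4 + 2 + 4 = 10 states


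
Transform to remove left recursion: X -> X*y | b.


Left-recursive alternatives: X*y; non-recursive: b
Introduce X': X -> bX', X' -> *yX' | ε


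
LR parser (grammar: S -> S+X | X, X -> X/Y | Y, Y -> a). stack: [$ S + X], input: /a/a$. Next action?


'/' can extend X; shift to build X -> X/Y
Action: shift


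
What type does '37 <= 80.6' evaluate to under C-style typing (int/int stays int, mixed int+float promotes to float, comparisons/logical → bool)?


Operand types: int <= float
Rule: comparison yields bool
Result type: bool


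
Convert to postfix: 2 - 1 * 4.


* has higher precedence, evaluate 1*4 first
Postfix: 2 1 4 * -


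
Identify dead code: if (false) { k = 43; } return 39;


condition is constant false, so the whole block is unreachable
Dead: 'if (false) { k = 43; }'


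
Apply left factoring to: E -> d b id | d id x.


Common prefix: 'd'
Factored: E -> d E', E' -> b id | id x


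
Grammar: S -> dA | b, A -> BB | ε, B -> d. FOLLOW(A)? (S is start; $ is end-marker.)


$ ∈ FOLLOW(S). For each A -> αBβ: add FIRST(β)\{ε} to FOLLOW(B); if β nullable, add FOLLOW(A).
FOLLOW(A) = {$}


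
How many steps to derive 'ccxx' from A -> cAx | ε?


Derivation: A => cAx => ccAxx => ccxx
Steps: 3


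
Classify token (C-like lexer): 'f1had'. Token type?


Pattern: letter/underscore followed by alphanumerics, not a keyword
Type: IDENTIFIER


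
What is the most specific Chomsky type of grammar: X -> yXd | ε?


Single nonterminal LHS, but y^n d^n is not regular
Classification: Type 2 (Context-Free)


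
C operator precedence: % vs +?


'%' is multiplicative (level 10); '+' is additive (level 9)
Higher level binds tighter
'%' has higher precedence than '+'


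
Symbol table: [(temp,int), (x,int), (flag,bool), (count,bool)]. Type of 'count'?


Lookup 'count' → type bool


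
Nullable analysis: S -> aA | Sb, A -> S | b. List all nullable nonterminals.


A nonterminal is nullable iff some alternative derives ε (directly, or every symbol in it is nullable)
Nullable: {}


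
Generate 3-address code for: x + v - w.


Break into single-operator statements:
t1 = x + v
t2 = t1 - w


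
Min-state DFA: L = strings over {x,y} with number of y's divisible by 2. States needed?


Track (count of y) mod 2: states 0..1, accept at 0
Minimal DFA: 2 states


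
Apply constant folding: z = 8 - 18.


8 - 18 = -10 at compile time
Optimized: z = -10


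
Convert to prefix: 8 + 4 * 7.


'*' binds tighter: tree is (+ 8 (* 4 7))
Prefix: + 8 * 4 7


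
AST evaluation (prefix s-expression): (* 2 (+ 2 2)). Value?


Evaluate inner: (+ 2 2) = 4
Evaluate root: (* 2 4) = 8
Result: 8


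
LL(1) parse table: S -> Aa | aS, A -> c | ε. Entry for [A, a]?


For [A, a]: ε is nullable and 'a' ∈ FOLLOW(A)
Entry: A -> ε


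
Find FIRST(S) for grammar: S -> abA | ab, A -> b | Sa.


Per alternative of S: FIRST(abA) = {a}; FIRST(ab) = {a}
FIRST(S) = {a}


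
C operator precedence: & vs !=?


'!=' is equality (level 6); '&' is bitwise AND (level 5)
Higher level binds tighter
'!=' has higher precedence than '&'


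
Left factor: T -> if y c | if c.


Common prefix: 'if'
Factored: T -> if T', T' -> y c | c


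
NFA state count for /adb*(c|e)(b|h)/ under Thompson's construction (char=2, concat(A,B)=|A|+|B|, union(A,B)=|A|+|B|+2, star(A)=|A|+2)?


Syntax tree has 7 char leaf(s), 2 union(s), 1 star(s)
chars contribute 7×2 = 14; each union adds +2; each star adds +2
Total: 14 + 4 + 2 = 20 states


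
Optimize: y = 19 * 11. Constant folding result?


19 * 11 = 209 at compile time
Optimized: y = 209


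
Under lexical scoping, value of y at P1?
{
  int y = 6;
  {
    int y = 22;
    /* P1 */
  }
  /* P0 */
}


y declared in the same block as P1
y = 22


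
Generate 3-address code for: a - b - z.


Break into single-operator statements:
t1 = a - b
t2 = t1 - z


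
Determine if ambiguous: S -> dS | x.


right-linear, alternatives start with distinct terminals 'd' vs 'x': unique leftmost derivation
Unambiguous


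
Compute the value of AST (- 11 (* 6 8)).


Evaluate inner: (* 6 8) = 48
Evaluate root: (- 11 48) = -37
Result: -37


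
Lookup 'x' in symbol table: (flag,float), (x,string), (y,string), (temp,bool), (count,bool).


Lookup 'x' → type string


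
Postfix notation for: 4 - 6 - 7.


Left to right (same or higher precedence on left)
Postfix: 4 6 - 7 -


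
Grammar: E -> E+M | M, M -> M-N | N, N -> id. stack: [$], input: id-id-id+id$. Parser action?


no handle on stack; shift 'id'
Action: shift


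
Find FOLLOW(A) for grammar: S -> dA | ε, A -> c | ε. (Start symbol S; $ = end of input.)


$ ∈ FOLLOW(S). For each A -> αBβ: add FIRST(β)\{ε} to FOLLOW(B); if β nullable, add FOLLOW(A).
FOLLOW(A) = {$}


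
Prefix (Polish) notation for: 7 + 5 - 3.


left-to-right (same/higher precedence on left): tree is (- (+ 7 5) 3)
Prefix: - + 7 5 3


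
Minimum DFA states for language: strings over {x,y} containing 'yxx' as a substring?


KMP-style automaton: 3 progress states + 1 absorbing accept = 4
Minimal DFA: 4 states


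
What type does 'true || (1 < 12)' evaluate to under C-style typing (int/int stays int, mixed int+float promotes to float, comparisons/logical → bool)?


Operand types: bool || bool
Rule: logical operators take bool operands and yield bool
Result type: bool


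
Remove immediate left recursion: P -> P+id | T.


Left-recursive alternatives: P+id; non-recursive: T
Introduce P': P -> TP', P' -> +idP' | ε


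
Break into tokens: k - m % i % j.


Scan left to right, longest-match per lexeme
Tokens: ID(k), OP(-), ID(m), OP(%), ID(i), OP(%), ID(j)


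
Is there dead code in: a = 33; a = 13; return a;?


first assignment to a is overwritten before any read
Dead: 'a = 33'


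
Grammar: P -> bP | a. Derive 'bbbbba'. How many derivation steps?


Derivation: P => bP => bbP => bbbP => bbbbP => bbbbbP => bbbbba
Steps: 6


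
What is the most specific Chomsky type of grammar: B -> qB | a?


Right-linear: every RHS is a terminal or a terminal followed by one nonterminal
Classification: Type 3 (Regular)


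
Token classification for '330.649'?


Pattern: digits with a decimal point
Type: FLOAT_LITERAL


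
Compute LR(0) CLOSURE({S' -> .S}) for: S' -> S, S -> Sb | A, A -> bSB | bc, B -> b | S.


Start: S' -> .S
For each item with dot before a nonterminal B, add B -> .γ for every B-production
Closure: [S' -> .S, S -> .Sb, S -> .A, A -> .bSB, A -> .bc]


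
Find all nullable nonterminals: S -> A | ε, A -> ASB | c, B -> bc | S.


A nonterminal is nullable iff some alternative derives ε (directly, or every symbol in it is nullable)
Nullable: {B, S}


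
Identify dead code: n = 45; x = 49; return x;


n is assigned but never read
Dead: 'n = 45'


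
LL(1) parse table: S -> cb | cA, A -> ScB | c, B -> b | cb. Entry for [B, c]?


For [B, c]: 'c' ∈ FIRST(cb)
Entry: B -> cb


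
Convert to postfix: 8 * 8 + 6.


Left to right (same or higher precedence on left)
Postfix: 8 8 * 6 +


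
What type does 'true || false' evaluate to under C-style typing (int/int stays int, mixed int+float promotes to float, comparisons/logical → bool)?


Operand types: bool || bool
Rule: logical operators take bool operands and yield bool
Result type: bool


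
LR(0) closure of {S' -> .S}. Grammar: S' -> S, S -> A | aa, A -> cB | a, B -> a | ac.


Start: S' -> .S
For each item with dot before a nonterminal B, add B -> .γ for every B-production
Closure: [S' -> .S, S -> .A, S -> .aa, A -> .cB, A -> .a]


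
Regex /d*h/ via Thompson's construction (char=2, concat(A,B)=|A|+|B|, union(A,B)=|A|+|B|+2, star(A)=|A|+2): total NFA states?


Syntax tree has 2 char leaf(s), 0 union(s), 1 star(s)
chars contribute 2×2 = 4; each union adds +2; each star adds +2
Total: 4 + 0 + 2 = 6 states


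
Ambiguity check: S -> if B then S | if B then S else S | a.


dangling else: 'if B then if B then a else a' parses two ways
Ambiguous


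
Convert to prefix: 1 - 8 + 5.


left-to-right (same/higher precedence on left): tree is (+ (- 1 8) 5)
Prefix: + - 1 8 5


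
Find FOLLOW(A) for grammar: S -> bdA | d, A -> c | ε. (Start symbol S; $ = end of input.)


$ ∈ FOLLOW(S). For each A -> αBβ: add FIRST(β)\{ε} to FOLLOW(B); if β nullable, add FOLLOW(A).
FOLLOW(A) = {$}


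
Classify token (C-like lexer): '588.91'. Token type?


Pattern: digits with a decimal point
Type: FLOAT_LITERAL


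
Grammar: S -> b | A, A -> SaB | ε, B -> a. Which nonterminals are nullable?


A nonterminal is nullable iff some alternative derives ε (directly, or every symbol in it is nullable)
Nullable: {A, S}


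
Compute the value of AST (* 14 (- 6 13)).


Evaluate inner: (- 6 13) = -7
Evaluate root: (* 14 -7) = -98
Result: -98


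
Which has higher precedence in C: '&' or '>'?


'>' is relational (level 7); '&' is bitwise AND (level 5)
Higher level binds tighter
'>' has higher precedence than '&'


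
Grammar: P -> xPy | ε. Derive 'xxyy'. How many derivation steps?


Derivation: P => xPy => xxPyy => xxyy
Steps: 3


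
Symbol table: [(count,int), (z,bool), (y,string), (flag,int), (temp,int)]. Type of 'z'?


Lookup 'z' → type bool


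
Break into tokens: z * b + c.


Scan left to right, longest-match per lexeme
Tokens: ID(z), OP(*), ID(b), OP(+), ID(c)


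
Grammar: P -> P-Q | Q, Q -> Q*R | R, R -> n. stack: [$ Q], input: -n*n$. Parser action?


lookahead ∉ {*} so Q won't extend; reduce P -> Q
Action: reduce (P -> Q)


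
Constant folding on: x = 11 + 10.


11 + 10 = 21 at compile time
Optimized: x = 21


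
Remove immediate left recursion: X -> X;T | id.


Left-recursive alternatives: X;T; non-recursive: id
Introduce X': X -> idX', X' -> ;TX' | ε


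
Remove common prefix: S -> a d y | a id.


Common prefix: 'a'
Factored: S -> a S', S' -> d y | id


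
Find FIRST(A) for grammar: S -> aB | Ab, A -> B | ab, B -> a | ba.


Per alternative of A: FIRST(B) = {a, b}; FIRST(ab) = {a}
FIRST(A) = {a, b}


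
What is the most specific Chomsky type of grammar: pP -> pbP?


LHS has context (more than one symbol) and |LHS| ≤ |RHS|
Classification: Type 1 (Context-Sensitive)


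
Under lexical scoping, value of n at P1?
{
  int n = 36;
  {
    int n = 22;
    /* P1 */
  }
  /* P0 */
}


n declared in the same block as P1
n = 22


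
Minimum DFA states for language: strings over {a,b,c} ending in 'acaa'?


Track the longest suffix of input matching a prefix of 'acaa': 5 classes (prefixes of length 0..4)
Minimal DFA: 5 states


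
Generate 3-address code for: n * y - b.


Break into single-operator statements:
t1 = n * y
t2 = t1 - b


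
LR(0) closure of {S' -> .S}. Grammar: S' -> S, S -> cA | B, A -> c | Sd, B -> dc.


Start: S' -> .S
For each item with dot before a nonterminal B, add B -> .γ for every B-production
Closure: [S' -> .S, S -> .cA, S -> .B, B -> .dc]


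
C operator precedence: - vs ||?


'-' is additive (level 9); '||' is logical OR (level 1)
Higher level binds tighter
'-' has higher precedence than '||'


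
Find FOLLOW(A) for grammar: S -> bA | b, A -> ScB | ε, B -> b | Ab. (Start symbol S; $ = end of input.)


$ ∈ FOLLOW(S). For each A -> αBβ: add FIRST(β)\{ε} to FOLLOW(B); if β nullable, add FOLLOW(A).
FOLLOW(A) = {$, b, c}


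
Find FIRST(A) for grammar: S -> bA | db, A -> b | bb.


Per alternative of A: FIRST(b) = {b}; FIRST(bb) = {b}
FIRST(A) = {b}


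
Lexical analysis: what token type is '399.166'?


Pattern: digits with a decimal point
Type: FLOAT_LITERAL


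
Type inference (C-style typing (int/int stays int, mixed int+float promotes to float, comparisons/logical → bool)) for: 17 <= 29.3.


Operand types: int <= float
Rule: comparison yields bool
Result type: bool


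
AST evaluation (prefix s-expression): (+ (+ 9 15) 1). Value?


Evaluate inner: (+ 9 15) = 24
Evaluate root: (+ 24 1) = 25
Result: 25


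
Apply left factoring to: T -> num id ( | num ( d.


Common prefix: 'num'
Factored: T -> num T', T' -> id ( | ( d


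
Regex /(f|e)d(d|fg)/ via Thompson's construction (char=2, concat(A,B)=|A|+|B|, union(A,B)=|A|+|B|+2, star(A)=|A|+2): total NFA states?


Syntax tree has 6 char leaf(s), 2 union(s), 0 star(s)
chars contribute 6×2 = 12; each union adds +2; each star adds +2
Total: 12 + 4 + 0 = 16 states
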